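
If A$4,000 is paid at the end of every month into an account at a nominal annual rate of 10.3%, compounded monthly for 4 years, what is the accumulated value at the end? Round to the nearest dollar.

A$236,357

With 12 periods per year: i = 0.00858333, n = 48.
FV = 4000 × [(1+0.00858333)^48 − 1] / 0.00858333 = 4000 × 59.089201 = 236,356.8038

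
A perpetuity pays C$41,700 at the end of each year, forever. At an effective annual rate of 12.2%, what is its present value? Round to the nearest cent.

PV = C/r = 41700/0.122 = 341,803.2787

C$341,803.28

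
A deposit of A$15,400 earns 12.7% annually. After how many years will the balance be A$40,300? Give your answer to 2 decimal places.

(1+i)^n = 40300/15400 = 2.61688, so n = ln 2.61688 / ln 1.127 = 8.0461 years

8.05 years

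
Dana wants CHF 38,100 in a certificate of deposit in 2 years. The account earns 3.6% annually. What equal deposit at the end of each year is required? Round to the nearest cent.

PMT = 38100 / ( [(1+0.036)^2 − 1] / 0.036 ) = 38100 / 2.036000 = 18,713.1631

CHF 18,713.16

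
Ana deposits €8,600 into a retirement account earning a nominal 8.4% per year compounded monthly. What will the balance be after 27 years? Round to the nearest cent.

Periodic rate i = 0.084/12 = 0.007; n = 27 × 12 = 324 periods.
FV = 8,600 × (1 + 0.007)^324 = 82,422.7140

€82,422.71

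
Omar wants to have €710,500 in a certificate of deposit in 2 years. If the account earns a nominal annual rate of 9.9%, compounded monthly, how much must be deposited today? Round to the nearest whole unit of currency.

€583,346

Periodic rate i = 0.099/12 = 0.00825; n = 2 × 12 = 24 periods.
Discount factor = (1+0.00825)^(−24) = 0.821036; PV = 710,500 × 0.821036 = 583,346.4321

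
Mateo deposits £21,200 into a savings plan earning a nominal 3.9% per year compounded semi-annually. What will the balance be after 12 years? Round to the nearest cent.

£33,699.96

With 2 periods per year: i = 0.0195, n = 24.
FV = 21,200 × (1 + 0.0195)^24 = 33,699.9599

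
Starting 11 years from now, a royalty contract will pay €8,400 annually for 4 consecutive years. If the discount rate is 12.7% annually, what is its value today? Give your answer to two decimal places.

PV at t=10 (ordinary 4-year annuity): 8400 × a(4|0.127) = 8400 × 2.993108 = 25,142.1057
PV₀ = 25,142.1057 / (1+0.127)^10 = 25,142.1057 / 3.305515 = 7,606.1080

€7,606.11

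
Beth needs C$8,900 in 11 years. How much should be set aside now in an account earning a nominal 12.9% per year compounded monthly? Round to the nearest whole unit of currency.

C$2,170

With 12 periods per year: i = 0.01075, n = 132.
Discount factor = (1+0.01075)^(−132) = 0.243795; PV = 8,900 × 0.243795 = 2,169.7765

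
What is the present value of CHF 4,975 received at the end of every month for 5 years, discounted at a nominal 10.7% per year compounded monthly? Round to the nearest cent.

Periodic rate i = 0.107/12 = 0.00891667; n = 5 × 12 = 60 periods.
PV = 4975 × [1 − (1+0.00891667)^(−60)] / 0.00891667 = 4975 × 46.311069 = 230,397.5697

CHF 230,397.57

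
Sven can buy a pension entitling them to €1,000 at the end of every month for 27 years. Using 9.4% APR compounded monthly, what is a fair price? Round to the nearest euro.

i = 0.094/12 = 0.00783333 per month; n = 27·12 = 324.
PV = 1000 × [1 − (1+0.00783333)^(−324)] / 0.00783333 = 1000 × 117.471111 = 117,471.1111

€117,471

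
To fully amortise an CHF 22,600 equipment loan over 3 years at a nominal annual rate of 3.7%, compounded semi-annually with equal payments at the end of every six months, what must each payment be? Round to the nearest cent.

Periodic rate i = 0.037/2 = 0.0185; n = 3 × 2 = 6 periods.
Annuity-PV factor = 5.629897; PMT = 22600 / 5.629897 = 4,014.2832

CHF 4,014.28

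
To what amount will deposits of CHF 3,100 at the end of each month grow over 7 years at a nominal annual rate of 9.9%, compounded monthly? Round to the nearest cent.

With 12 periods per year: i = 0.00825, n = 84.
FV = PMT · [(1+i)^n − 1] / i = 3100 · 120.488312 = 373,513.7667

CHF 373,513.77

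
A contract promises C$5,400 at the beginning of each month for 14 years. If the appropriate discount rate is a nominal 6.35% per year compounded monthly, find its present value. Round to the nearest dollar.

C$603,181

i = 0.0635/12 = 0.00529167 per month; n = 14·12 = 168.
Annuity factor a(168|0.00529167) × (1+i) = 111.700176; PV = 5400 × 111.700176 = 603,180.9521
(Beginning-of-period payments → annuity-due factor ×(1+i).)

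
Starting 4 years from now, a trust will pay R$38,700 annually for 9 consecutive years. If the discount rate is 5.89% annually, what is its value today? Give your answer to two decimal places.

R$222,763.93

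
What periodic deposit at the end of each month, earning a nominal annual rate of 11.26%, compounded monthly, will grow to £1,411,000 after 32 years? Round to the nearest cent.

Periodic rate i = 0.1126/12 = 0.00938333; n = 32 × 12 = 384 periods.
PMT = 1.411e+06 / ( [(1+0.00938333)^384 − 1] / 0.00938333 ) = 1.411e+06 / 3741.087144 = 377.1631

£377.16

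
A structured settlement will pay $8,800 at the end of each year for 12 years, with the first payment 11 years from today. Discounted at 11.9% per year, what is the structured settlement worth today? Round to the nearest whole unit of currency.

$17,791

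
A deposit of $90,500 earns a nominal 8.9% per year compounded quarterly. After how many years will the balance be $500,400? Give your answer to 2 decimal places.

19.43 years

Periodic rate i = 0.089/4 = 0.02225.
(1+i)^n = 500400/90500 = 5.52928, so n = ln 5.52928 / ln 1.02225 = 77.7084 quarters
= 77.7084/4 years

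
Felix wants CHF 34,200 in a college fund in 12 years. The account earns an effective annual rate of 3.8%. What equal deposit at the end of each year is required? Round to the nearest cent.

CHF 2,302.32

FV-annuity factor = 14.854569; PMT = 34200 / 14.854569 = 2,302.3220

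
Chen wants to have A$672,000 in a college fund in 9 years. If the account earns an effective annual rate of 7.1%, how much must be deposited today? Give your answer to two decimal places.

PV = 672,000 / (1 + 0.071)^9 = 672,000 / 1.853981 = 362,463.2962

A$362,463.30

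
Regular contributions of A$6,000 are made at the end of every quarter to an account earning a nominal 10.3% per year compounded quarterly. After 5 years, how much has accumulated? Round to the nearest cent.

Periodic rate i = 0.103/4 = 0.02575; n = 5 × 4 = 20 periods.
FV = 6000 × [(1+0.02575)^20 − 1] / 0.02575 = 6000 × 25.738393 = 154,430.3571

A$154,430.36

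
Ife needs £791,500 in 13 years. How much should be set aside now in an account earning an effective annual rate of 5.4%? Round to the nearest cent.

Discount factor = (1+0.054)^(−13) = 0.504745; PV = 791,500 × 0.504745 = 399,505.6979

£399,505.70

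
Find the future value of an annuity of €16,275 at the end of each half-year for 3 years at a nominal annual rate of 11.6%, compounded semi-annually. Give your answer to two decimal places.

Periodic rate i = 0.116/2 = 0.058; n = 3 × 2 = 6 periods.
Accumulation factor s(6|0.058) = 6.940275; FV = 16275 × 6.940275 = 112,952.9795

€112,952.98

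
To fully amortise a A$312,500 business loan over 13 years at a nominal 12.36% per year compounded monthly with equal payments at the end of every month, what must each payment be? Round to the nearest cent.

Periodic rate i = 0.1236/12 = 0.0103; n = 13 × 12 = 156 periods.
PMT = 312500 / ( [1 − (1+0.0103)^(−156)] / 0.0103 ) = 312500 / 77.457948 = 4,034.4472

A$4,034.45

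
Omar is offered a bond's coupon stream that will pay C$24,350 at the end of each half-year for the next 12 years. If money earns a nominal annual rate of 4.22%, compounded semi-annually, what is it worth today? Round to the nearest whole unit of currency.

With 2 periods per year: i = 0.0211, n = 24.
PV = 24350 × [1 − (1+0.0211)^(−24)] / 0.0211 = 24350 × 18.680342 = 454,866.3304

C$454,866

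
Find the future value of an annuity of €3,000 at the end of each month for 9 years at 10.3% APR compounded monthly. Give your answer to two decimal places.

Periodic rate i = 0.103/12 = 0.00858333; n = 9 × 12 = 108 periods.
FV = 3000 × [(1+0.00858333)^108 − 1] / 0.00858333 = 3000 × 176.730981 = 530,192.9439

€530,192.94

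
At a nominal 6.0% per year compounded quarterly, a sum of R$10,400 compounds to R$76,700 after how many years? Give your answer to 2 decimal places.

33.55 years

Periodic rate i = 0.06/4 = 0.015.
n = ln(76700/10400) / ln(1+0.015) = ln(7.37500) / 0.014889 = 134.2030 quarters
= 134.2030/4 years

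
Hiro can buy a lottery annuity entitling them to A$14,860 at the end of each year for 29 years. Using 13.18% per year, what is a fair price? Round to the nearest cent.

Annuity factor a(29|0.1318) = 7.377956; PV = 14860 × 7.377956 = 109,636.4281

A$109,636.43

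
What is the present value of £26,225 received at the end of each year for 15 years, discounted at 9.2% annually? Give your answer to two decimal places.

£208,918.69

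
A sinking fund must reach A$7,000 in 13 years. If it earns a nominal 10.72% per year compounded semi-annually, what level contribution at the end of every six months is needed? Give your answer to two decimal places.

A$129.98

Periodic rate i = 0.1072/2 = 0.0536; n = 13 × 2 = 26 periods.
FV-annuity factor = 53.854472; PMT = 7000 / 53.854472 = 129.9799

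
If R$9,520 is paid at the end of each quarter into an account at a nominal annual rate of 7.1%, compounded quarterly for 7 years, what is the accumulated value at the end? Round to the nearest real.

R$341,450

With 4 periods per year: i = 0.01775, n = 28.
FV = 9520 × [(1+0.01775)^28 − 1] / 0.01775 = 9520 × 35.866607 = 341,450.0951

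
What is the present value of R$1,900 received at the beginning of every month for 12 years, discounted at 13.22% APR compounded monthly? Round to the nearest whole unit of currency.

With 12 periods per year: i = 0.0110167, n = 144.
Annuity factor a(144|0.0110167) × (1+i) = 72.825854; PV = 1900 × 72.825854 = 138,369.1234
(annuity-due: payments at period start, so ×(1+i).)

R$138,369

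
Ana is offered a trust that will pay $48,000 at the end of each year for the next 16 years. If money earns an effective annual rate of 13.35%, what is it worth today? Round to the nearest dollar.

Annuity factor a(16|0.1335) = 6.481908; PV = 48000 × 6.481908 = 311,131.5880

$311,132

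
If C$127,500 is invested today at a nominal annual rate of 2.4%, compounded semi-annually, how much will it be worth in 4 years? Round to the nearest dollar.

C$140,267

i = 0.024/2 = 0.012 per half-year; n = 4·2 = 8.
FV = PV·(1+i)^n = 127,500 × 1.100130 = 140,266.6048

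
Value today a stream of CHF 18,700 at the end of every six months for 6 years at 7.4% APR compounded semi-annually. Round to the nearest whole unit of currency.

With 2 periods per year: i = 0.037, n = 12.
PV = 18700 × [1 − (1+0.037)^(−12)] / 0.037 = 18700 × 9.550578 = 178,595.8051

CHF 178,596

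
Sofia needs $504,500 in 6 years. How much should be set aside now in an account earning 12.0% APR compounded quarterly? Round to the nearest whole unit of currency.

$248,181

With 4 periods per year: i = 0.03, n = 24.
PV = 504,500 / (1 + 0.03)^24 = 504,500 / 2.032794 = 248,180.5700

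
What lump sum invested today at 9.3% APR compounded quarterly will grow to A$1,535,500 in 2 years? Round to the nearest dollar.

A$1,277,603

Periodic rate i = 0.093/4 = 0.02325; n = 2 × 4 = 8 periods.
Discount factor = (1+0.02325)^(−8) = 0.832043; PV = 1,535,500 × 0.832043 = 1,277,602.6215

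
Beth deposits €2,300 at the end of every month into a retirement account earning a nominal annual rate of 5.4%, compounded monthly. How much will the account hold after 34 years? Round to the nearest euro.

€2,681,098

i = 0.054/12 = 0.0045 per month; n = 34·12 = 408.
FV = PMT · [(1+i)^n − 1] / i = 2300 · 1165.694629 = 2,681,097.6458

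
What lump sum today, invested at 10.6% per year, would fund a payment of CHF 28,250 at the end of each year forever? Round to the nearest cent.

CHF 266,509.43

PV = C/r = 28250/0.106 = 266,509.4340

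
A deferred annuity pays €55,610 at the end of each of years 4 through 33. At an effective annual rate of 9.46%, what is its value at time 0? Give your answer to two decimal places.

€418,450.68

Value one period before first payment (t=3): 55610 × [1 − (1+0.0946)^(−30)] / 0.0946 = 55610 × 9.868649 = 548,795.5833
PV₀ = 548,795.5833 / (1+0.0946)^3 = 548,795.5833 / 1.311494 = 418,450.6782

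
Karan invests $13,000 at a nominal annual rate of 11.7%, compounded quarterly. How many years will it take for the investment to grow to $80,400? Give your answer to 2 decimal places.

15.80 years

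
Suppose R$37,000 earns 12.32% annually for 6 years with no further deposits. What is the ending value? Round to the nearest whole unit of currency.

37,000 × (1+0.1232)^6 = 37,000 × 2.007902 = 74,292.3836

R$74,292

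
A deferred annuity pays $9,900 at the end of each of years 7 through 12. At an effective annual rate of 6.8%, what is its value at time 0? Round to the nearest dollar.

$31,996

PV at t=6 (ordinary 6-year annuity): 9900 × a(6|0.068) = 9900 × 4.796112 = 47,481.5131
PV₀ = 47,481.5131 / (1+0.068)^6 = 47,481.5131 / 1.483978 = 31,996.0992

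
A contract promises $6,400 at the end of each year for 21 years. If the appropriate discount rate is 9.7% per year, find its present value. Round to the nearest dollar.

$56,537

PV = PMT · [1 − (1+i)^(−n)] / i = 6400 · 8.833949 = 56,537.2713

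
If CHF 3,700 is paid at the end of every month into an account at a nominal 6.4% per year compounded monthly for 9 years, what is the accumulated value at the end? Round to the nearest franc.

CHF 538,480

i = 0.064/12 = 0.00533333 per month; n = 9·12 = 108.
Accumulation factor s(108|0.00533333) = 145.535232; FV = 3700 × 145.535232 = 538,480.3569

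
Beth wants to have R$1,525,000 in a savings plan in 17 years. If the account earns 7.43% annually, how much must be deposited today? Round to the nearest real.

PV = 1,525,000 / (1 + 0.0743)^17 = 1,525,000 / 3.381698 = 450,956.9206

R$450,957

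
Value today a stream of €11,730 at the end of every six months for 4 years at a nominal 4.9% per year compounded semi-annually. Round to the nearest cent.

Periodic rate i = 0.049/2 = 0.0245; n = 4 × 2 = 8 periods.
PV = PMT · [1 − (1+i)^(−n)] / i = 11730 · 7.185448 = 84,285.3038

€84,285.30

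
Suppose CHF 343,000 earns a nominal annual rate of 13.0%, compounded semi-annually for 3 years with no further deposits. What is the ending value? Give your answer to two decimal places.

i = 0.13/2 = 0.065 per half-year; n = 3·2 = 6.
343,000 × (1+0.065)^6 = 343,000 × 1.459142 = 500,485.8077

CHF 500,485.81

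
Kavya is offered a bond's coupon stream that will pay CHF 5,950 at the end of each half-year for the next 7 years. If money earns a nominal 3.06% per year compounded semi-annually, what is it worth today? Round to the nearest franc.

CHF 74,473

With 2 periods per year: i = 0.0153, n = 14.
PV = 5950 × [1 − (1+0.0153)^(−14)] / 0.0153 = 5950 × 12.516514 = 74,473.2581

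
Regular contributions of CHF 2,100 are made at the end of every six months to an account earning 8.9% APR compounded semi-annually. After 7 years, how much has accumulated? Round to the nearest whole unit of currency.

Periodic rate i = 0.089/2 = 0.0445; n = 7 × 2 = 14 periods.
Accumulation factor s(14|0.0445) = 18.866923; FV = 2100 × 18.866923 = 39,620.5375

CHF 39,621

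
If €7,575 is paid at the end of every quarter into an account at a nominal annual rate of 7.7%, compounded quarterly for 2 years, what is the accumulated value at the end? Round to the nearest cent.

€64,843.96

i = 0.077/4 = 0.01925 per quarter; n = 2·4 = 8.
FV = PMT · [(1+i)^n − 1] / i = 7575 · 8.560259 = 64,843.9589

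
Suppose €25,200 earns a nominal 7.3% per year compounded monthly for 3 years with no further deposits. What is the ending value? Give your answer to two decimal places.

€31,348.94

With 12 periods per year: i = 0.00608333, n = 36.
FV = PV·(1+i)^n = 25,200 × 1.244006 = 31,348.9433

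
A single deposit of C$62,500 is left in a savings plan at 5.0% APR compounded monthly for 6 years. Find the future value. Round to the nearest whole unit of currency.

C$84,314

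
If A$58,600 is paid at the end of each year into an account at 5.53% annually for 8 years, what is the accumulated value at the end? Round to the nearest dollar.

FV = 58600 × [(1+0.0553)^8 − 1] / 0.0553 = 58600 × 9.732029 = 570,296.9184

A$570,297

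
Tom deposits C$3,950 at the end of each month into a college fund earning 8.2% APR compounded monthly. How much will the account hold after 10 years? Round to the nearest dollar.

Periodic rate i = 0.082/12 = 0.00683333; n = 10 × 12 = 120 periods.
Accumulation factor s(120|0.00683333) = 185.001411; FV = 3950 × 185.001411 = 730,755.5726

C$730,756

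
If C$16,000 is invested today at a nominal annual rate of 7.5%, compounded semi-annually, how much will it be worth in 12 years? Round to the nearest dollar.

i = 0.075/2 = 0.0375 per half-year; n = 12·2 = 24.
FV = 16,000 × (1 + 0.0375)^24 = 38,711.0108

C$38,711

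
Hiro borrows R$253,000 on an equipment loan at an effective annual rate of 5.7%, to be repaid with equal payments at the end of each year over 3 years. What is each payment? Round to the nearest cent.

R$94,124.89

PMT = 253000 / ( [1 − (1+0.057)^(−3)] / 0.057 ) = 253000 / 2.687918 = 94,124.8922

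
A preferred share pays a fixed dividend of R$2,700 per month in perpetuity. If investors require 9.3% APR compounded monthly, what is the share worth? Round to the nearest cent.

R$348,387.10

Periodic rate i = 0.093/12 = 0.00775.
PV = PMT / i = 2700 / 0.00775 = 348,387.0968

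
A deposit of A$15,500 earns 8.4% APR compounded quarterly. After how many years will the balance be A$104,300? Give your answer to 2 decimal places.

Periodic rate i = 0.084/4 = 0.021.
n = ln(104300/15500) / ln(1+0.021) = ln(6.72903) / 0.020783 = 91.7324 quarters
= 91.7324/4 years

22.93 years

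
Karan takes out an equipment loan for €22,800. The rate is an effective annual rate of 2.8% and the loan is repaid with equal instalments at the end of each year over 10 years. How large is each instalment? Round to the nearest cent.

PMT = 22800 / ( [1 − (1+0.028)^(−10)] / 0.028 ) = 22800 / 8.617934 = 2,645.6457

€2,645.65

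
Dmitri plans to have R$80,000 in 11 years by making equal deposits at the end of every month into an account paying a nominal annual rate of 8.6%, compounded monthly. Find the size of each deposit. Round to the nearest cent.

R$365.95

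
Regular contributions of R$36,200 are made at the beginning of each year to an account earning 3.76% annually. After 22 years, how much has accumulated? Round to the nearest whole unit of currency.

FV = PMT · [(1+i)^n − 1] / i × (1+i) = 36200 · 34.562867 = 1,251,175.7851
Payments are at the start of each period, so multiply by (1+i).

R$1,251,176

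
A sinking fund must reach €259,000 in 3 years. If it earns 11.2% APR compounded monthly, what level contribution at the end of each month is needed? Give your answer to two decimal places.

€6,086.55

With 12 periods per year: i = 0.00933333, n = 36.
FV-annuity factor = 42.552870; PMT = 259000 / 42.552870 = 6,086.5460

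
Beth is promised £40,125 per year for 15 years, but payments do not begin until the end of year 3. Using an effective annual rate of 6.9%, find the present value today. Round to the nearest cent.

£321,829.82

Value one period before first payment (t=2): 40125 × [1 − (1+0.069)^(−15)] / 0.069 = 40125 × 9.165721 = 367,774.5676
Discount back 2 years: 367,774.5676 × (1+0.069)^(−2) = 367,774.5676 × 0.875074 = 321,829.8206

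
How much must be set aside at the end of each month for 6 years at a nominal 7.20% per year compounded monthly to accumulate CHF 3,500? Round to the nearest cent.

i = 0.072/12 = 0.006 per month; n = 6·12 = 72.
PMT = 3500 / ( [(1+0.006)^72 − 1] / 0.006 ) = 3500 / 89.724679 = 39.0082

CHF 39.01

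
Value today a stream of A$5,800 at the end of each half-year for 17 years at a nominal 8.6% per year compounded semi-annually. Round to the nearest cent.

i = 0.086/2 = 0.043 per half-year; n = 17·2 = 34.
Annuity factor a(34|0.043) = 17.698498; PV = 5800 × 17.698498 = 102,651.2907

A$102,651.29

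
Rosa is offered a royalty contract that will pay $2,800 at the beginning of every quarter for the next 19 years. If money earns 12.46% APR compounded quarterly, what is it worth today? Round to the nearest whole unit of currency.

$83,681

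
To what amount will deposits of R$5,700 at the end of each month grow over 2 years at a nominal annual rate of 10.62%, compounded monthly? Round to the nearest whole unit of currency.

i = 0.1062/12 = 0.00885 per month; n = 2·12 = 24.
FV = 5700 × [(1+0.00885)^24 − 1] / 0.00885 = 5700 × 26.608758 = 151,669.9229

R$151,670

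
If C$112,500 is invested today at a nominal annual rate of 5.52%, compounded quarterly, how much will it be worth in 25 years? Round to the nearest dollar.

C$442,977

With 4 periods per year: i = 0.0138, n = 100.
112,500 × (1+0.0138)^100 = 112,500 × 3.937574 = 442,977.0342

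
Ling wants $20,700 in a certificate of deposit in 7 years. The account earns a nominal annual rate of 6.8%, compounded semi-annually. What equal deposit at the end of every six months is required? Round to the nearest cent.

$1,179.02

Periodic rate i = 0.068/2 = 0.034; n = 7 × 2 = 14 periods.
FV-annuity factor = 17.556945; PMT = 20700 / 17.556945 = 1,179.0206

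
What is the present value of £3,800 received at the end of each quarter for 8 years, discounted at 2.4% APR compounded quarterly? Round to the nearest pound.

£110,339

Periodic rate i = 0.024/4 = 0.006; n = 8 × 4 = 32 periods.
PV = PMT · [1 − (1+i)^(−n)] / i = 3800 · 29.036585 = 110,339.0242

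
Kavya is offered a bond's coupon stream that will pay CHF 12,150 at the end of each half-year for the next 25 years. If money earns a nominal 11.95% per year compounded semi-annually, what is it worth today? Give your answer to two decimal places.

CHF 192,176.92

i = 0.1195/2 = 0.05975 per half-year; n = 25·2 = 50.
PV = 12150 × [1 − (1+0.05975)^(−50)] / 0.05975 = 12150 × 15.817031 = 192,176.9220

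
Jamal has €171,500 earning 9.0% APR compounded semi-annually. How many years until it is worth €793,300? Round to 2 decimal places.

Periodic rate i = 0.09/2 = 0.045.
(1+i)^n = 793300/171500 = 4.62566, so n = ln 4.62566 / ln 1.045 = 34.7962 half-years
= 34.7962/2 years

17.40 years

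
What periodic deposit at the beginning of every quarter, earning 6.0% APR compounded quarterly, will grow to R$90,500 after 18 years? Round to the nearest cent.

Periodic rate i = 0.06/4 = 0.015; n = 18 × 4 = 72 periods.
PMT = 90500 / ( [(1+0.015)^72 − 1] / 0.015 × (1+i) ) = 90500 / 129.998355 = 696.1627

R$696.16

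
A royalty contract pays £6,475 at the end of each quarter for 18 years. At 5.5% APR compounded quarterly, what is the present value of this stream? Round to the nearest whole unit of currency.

£294,746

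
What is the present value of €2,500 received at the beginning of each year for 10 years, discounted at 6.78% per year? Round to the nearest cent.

€18,941.62

PV = 2500 × [1 − (1+0.0678)^(−10)] / 0.0678 × (1+i) = 2500 × 7.576647 = 18,941.6180
(Beginning-of-period payments → annuity-due factor ×(1+i).)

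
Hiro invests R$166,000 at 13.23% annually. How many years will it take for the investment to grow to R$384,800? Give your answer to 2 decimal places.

6.77 years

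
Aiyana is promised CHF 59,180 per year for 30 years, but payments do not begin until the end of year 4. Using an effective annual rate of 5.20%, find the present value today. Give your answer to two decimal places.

CHF 763,892.11

PV at t=3 (ordinary 30-year annuity): 59180 × a(30|0.052) = 59180 × 15.028107 = 889,363.3867
Discount back 3 years: 889,363.3867 × (1+0.052)^(−3) = 889,363.3867 × 0.858920 = 763,892.1146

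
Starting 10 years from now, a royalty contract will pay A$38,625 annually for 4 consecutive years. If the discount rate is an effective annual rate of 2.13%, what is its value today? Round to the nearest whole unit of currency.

A$121,279

PV at t=9 (ordinary 4-year annuity): 38625 × a(4|0.0213) = 38625 × 3.795747 = 146,610.7180
Discount back 9 years: 146,610.7180 × (1+0.0213)^(−9) = 146,610.7180 × 0.827218 = 121,279.0352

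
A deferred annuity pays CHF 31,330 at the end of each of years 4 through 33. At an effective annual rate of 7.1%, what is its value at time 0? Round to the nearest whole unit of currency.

CHF 313,315

PV at t=3 (ordinary 30-year annuity): 31330 × a(30|0.071) = 31330 × 12.285398 = 384,901.5141
PV₀ = 384,901.5141 / (1+0.071)^3 = 384,901.5141 / 1.228481 = 313,315.0143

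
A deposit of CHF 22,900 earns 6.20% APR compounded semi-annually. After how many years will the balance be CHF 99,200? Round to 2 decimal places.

24.01 years

Periodic rate i = 0.062/2 = 0.031.
(1+i)^n = 99200/22900 = 4.33188, so n = ln 4.33188 / ln 1.031 = 48.0196 half-years
= 48.0196/2 years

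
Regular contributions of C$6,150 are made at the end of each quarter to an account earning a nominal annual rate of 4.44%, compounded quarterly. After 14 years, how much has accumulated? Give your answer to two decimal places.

C$474,015.08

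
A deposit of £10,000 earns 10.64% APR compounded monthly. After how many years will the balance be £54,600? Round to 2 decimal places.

16.02 years

Periodic rate i = 0.1064/12 = 0.00886667.
(1+i)^n = 54600/10000 = 5.46000, so n = ln 5.46000 / ln 1.00887 = 192.2891 months
= 192.2891/12 years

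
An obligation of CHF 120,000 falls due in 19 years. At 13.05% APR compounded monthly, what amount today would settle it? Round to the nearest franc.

CHF 10,190

i = 0.1305/12 = 0.010875 per month; n = 19·12 = 228.
PV = FV·(1+i)^(−n) = 120,000 × 0.084914 = 10,189.6966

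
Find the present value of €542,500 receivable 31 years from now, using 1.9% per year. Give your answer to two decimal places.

€302,691.37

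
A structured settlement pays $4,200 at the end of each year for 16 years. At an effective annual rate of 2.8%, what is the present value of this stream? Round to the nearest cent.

PV = PMT · [1 − (1+i)^(−n)] / i = 4200 · 12.755330 = 53,572.3852

$53,572.39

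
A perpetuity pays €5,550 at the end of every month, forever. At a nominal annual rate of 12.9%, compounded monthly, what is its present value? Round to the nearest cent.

Periodic rate i = 0.129/12 = 0.01075.
PV = PMT / i = 5550 / 0.01075 = 516,279.0698

€516,279.07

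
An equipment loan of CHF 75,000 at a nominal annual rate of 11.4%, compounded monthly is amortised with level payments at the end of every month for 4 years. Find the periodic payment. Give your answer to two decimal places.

Periodic rate i = 0.114/12 = 0.0095; n = 4 × 12 = 48 periods.
Annuity-PV factor = 38.402156; PMT = 75000 / 38.402156 = 1,953.0153

CHF 1,953.02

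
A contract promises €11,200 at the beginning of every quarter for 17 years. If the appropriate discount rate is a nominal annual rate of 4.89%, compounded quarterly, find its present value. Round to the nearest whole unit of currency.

€521,467

i = 0.0489/4 = 0.012225 per quarter; n = 17·4 = 68.
Annuity factor a(68|0.012225) × (1+i) = 46.559594; PV = 11200 × 46.559594 = 521,467.4496
Payments are at the start of each period, so multiply by (1+i).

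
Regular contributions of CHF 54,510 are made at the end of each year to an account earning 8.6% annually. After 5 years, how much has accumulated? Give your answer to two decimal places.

CHF 323,636.50

FV = 54510 × [(1+0.086)^5 − 1] / 0.086 = 54510 × 5.937195 = 323,636.4984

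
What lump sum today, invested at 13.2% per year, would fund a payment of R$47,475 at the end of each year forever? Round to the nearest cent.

PV = PMT / i = 47475 / 0.132 = 359,659.0909

R$359,659.09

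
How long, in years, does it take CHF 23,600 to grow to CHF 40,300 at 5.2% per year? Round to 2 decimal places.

(1+i)^n = 40300/23600 = 1.70763, so n = ln 1.70763 / ln 1.052 = 10.5558 years

10.56 years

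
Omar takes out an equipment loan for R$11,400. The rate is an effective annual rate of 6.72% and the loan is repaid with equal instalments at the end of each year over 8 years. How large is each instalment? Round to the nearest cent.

PMT = 11400 / ( [1 − (1+0.0672)^(−8)] / 0.0672 ) = 11400 / 6.036638 = 1,888.4685

R$1,888.47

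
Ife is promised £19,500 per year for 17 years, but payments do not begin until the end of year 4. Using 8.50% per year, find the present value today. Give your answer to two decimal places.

Value one period before first payment (t=3): 19500 × [1 − (1+0.085)^(−17)] / 0.085 = 19500 × 8.825192 = 172,091.2427
PV₀ = 172,091.2427 / (1+0.085)^3 = 172,091.2427 / 1.277289 = 134,731.6276

£134,731.63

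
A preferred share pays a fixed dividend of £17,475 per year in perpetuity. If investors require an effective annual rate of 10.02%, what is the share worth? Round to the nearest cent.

PV = C/r = 17475/0.1002 = 174,401.1976

£174,401.20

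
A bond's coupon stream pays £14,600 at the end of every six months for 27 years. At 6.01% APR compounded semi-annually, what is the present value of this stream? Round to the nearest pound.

£387,646

i = 0.0601/2 = 0.03005 per half-year; n = 27·2 = 54.
PV = 14600 × [1 − (1+0.03005)^(−54)] / 0.03005 = 14600 × 26.551094 = 387,645.9734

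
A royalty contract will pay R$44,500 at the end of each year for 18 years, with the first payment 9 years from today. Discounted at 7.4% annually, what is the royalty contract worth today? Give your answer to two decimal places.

R$245,722.82

PV at t=8 (ordinary 18-year annuity): 44500 × a(18|0.074) = 44500 × 9.775067 = 434,990.4646
PV₀ = 434,990.4646 / (1+0.074)^8 = 434,990.4646 / 1.770249 = 245,722.8173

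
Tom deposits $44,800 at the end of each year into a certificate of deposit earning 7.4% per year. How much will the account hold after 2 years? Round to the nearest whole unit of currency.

$92,915

FV = 44800 × [(1+0.074)^2 − 1] / 0.074 = 44800 × 2.074000 = 92,915.2000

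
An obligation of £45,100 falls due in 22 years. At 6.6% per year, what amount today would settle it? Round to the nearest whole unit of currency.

PV = 45,100 / (1 + 0.066)^22 = 45,100 / 4.079984 = 11,053.9638

£11,054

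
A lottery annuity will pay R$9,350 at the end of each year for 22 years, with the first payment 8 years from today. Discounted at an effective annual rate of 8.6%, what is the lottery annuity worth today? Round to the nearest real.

R$51,088

Value one period before first payment (t=7): 9350 × [1 − (1+0.086)^(−22)] / 0.086 = 9350 × 9.734494 = 91,017.5171
PV₀ = 91,017.5171 / (1+0.086)^7 = 91,017.5171 / 1.781594 = 51,087.6831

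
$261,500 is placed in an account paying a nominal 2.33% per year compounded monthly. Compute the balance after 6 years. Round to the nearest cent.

$300,695.68

Periodic rate i = 0.0233/12 = 0.00194167; n = 6 × 12 = 72 periods.
FV = 261,500 × (1 + 0.00194167)^72 = 300,695.6839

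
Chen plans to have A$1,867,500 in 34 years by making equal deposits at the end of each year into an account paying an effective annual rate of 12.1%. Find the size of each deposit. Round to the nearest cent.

A$4,747.72

FV-annuity factor = 393.346406; PMT = 1.8675e+06 / 393.346406 = 4,747.7236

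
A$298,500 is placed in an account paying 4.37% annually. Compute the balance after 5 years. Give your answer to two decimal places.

FV = PV·(1+i)^n = 298,500 × 1.238450 = 369,677.2738

A$369,677.27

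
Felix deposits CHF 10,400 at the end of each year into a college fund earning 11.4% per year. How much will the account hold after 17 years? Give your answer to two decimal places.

CHF 480,483.17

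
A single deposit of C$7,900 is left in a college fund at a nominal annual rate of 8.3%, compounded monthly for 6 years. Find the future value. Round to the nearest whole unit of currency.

With 12 periods per year: i = 0.00691667, n = 72.
FV = 7,900 × (1 + 0.00691667)^72 = 12,976.6088

C$12,977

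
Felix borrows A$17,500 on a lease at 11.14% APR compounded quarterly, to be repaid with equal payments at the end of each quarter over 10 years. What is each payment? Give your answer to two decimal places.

Periodic rate i = 0.1114/4 = 0.02785; n = 10 × 4 = 40 periods.
PMT = 17500 / ( [1 − (1+0.02785)^(−40)] / 0.02785 ) = 17500 / 23.939645 = 731.0050

A$731.00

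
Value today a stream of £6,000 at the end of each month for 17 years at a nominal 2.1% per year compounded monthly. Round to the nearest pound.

With 12 periods per year: i = 0.00175, n = 204.
PV = PMT · [1 − (1+i)^(−n)] / i = 6000 · 171.433789 = 1,028,602.7364

£1,028,603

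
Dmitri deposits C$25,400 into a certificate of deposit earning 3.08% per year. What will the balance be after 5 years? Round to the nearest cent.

C$29,560.09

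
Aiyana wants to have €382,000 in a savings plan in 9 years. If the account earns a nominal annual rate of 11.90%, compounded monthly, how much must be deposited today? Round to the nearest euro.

i = 0.119/12 = 0.00991667 per month; n = 9·12 = 108.
PV = FV·(1+i)^(−n) = 382,000 × 0.344478 = 131,590.6720

€131,591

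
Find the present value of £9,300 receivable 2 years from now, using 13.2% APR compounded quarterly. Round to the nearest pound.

With 4 periods per year: i = 0.033, n = 8.
Discount factor = (1+0.033)^(−8) = 0.771254; PV = 9,300 × 0.771254 = 7,172.6622

£7,173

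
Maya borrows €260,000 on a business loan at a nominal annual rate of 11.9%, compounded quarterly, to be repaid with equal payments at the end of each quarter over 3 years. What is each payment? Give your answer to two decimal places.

With 4 periods per year: i = 0.02975, n = 12.
Annuity-PV factor = 9.968875; PMT = 260000 / 9.968875 = 26,081.1770

€26,081.18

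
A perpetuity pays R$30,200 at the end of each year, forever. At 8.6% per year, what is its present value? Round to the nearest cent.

R$351,162.79

PV = C/r = 30200/0.086 = 351,162.7907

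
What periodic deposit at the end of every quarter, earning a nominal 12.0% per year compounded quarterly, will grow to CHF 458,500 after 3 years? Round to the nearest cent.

Periodic rate i = 0.12/4 = 0.03; n = 3 × 4 = 12 periods.
FV-annuity factor = 14.192030; PMT = 458500 / 14.192030 = 32,306.8662

CHF 32,306.87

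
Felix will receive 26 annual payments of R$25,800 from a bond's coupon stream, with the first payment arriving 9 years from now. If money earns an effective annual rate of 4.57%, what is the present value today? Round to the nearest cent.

Value one period before first payment (t=8): 25800 × [1 − (1+0.0457)^(−26)] / 0.0457 = 25800 × 15.034859 = 387,899.3659
PV₀ = 387,899.3659 / (1+0.0457)^8 = 387,899.3659 / 1.429739 = 271,307.7536

R$271,307.75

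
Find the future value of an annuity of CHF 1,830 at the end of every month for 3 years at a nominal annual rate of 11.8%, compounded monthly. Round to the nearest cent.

CHF 78,589.57

i = 0.118/12 = 0.00983333 per month; n = 3·12 = 36.
FV = 1830 × [(1+0.00983333)^36 − 1] / 0.00983333 = 1830 × 42.945119 = 78,589.5671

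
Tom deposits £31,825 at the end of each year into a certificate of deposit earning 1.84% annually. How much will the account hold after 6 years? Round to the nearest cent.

£199,952.19

Accumulation factor s(6|0.0184) = 6.282865; FV = 31825 × 6.282865 = 199,952.1892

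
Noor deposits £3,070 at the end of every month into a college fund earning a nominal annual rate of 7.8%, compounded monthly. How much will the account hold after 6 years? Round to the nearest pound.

£280,731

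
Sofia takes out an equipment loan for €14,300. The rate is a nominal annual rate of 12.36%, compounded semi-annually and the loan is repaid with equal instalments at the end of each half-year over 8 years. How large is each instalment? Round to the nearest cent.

€1,432.56

i = 0.1236/2 = 0.0618 per half-year; n = 8·2 = 16.
Annuity-PV factor = 9.982139; PMT = 14300 / 9.982139 = 1,432.5587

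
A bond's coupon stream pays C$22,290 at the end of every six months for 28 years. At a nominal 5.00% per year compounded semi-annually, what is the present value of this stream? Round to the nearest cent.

With 2 periods per year: i = 0.025, n = 56.
PV = PMT · [1 − (1+i)^(−n)] / i = 22290 · 29.964858 = 667,916.6811

C$667,916.68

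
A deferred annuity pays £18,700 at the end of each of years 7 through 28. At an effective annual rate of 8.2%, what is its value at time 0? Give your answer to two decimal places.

£117,023.48

Value one period before first payment (t=6): 18700 × [1 − (1+0.082)^(−22)] / 0.082 = 18700 × 10.041416 = 187,774.4790
PV₀ = 187,774.4790 / (1+0.082)^6 = 187,774.4790 / 1.604588 = 117,023.4779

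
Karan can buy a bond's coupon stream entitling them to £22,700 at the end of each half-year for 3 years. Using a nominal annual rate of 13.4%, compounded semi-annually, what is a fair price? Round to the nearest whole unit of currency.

£109,210

With 2 periods per year: i = 0.067, n = 6.
Annuity factor a(6|0.067) = 4.811007; PV = 22700 × 4.811007 = 109,209.8536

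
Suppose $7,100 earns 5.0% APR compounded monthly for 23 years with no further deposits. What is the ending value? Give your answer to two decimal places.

$22,369.66

With 12 periods per year: i = 0.00416667, n = 276.
FV = 7,100 × (1 + 0.00416667)^276 = 22,369.6602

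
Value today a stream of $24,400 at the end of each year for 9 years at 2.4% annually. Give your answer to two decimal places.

Annuity factor a(9|0.024) = 8.008601; PV = 24400 × 8.008601 = 195,409.8736

$195,409.87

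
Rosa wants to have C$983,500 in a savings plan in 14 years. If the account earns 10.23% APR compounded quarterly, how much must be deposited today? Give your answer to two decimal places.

C$239,110.43

Periodic rate i = 0.1023/4 = 0.025575; n = 14 × 4 = 56 periods.
PV = 983,500 / (1 + 0.025575)^56 = 983,500 / 4.113162 = 239,110.4327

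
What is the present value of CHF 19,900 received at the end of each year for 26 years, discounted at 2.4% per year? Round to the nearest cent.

PV = 19900 × [1 − (1+0.024)^(−26)] / 0.024 = 19900 × 19.176644 = 381,615.2233

CHF 381,615.22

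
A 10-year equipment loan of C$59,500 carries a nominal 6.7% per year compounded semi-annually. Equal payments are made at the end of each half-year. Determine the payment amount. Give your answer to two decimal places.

i = 0.067/2 = 0.0335 per half-year; n = 10·2 = 20.
Annuity-PV factor = 14.407252; PMT = 59500 / 14.407252 = 4,129.8646

C$4,129.86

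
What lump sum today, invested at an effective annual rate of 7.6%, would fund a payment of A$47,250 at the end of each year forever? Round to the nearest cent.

A$621,710.53

PV = C/r = 47250/0.076 = 621,710.5263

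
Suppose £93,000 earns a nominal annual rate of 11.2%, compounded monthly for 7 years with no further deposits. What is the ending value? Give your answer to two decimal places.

£202,950.77

i = 0.112/12 = 0.00933333 per month; n = 7·12 = 84.
93,000 × (1+0.00933333)^84 = 93,000 × 2.182266 = 202,950.7692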